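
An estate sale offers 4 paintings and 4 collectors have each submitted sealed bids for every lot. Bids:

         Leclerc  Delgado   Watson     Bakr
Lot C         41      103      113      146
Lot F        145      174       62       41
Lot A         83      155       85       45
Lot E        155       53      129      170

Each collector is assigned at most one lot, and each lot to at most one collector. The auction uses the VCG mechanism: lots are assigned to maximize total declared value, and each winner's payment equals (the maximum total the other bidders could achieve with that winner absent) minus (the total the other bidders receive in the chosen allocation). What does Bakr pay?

Bakr pays $29.

Efficient allocation: Leclerc→Lot F ($145), Delgado→Lot A ($155), Watson→Lot C ($113), Bakr→Lot E ($170); total welfare W = $583.
Bakr receives Lot E at value $170, so the others get W − 170 = $413.
Without Bakr: best allocation of the remaining 3 bidders over all 4 lots is Leclerc→Lot E ($155), Delgado→Lot F ($174), Watson→Lot C ($113), total $442.
VCG payment = (others' best without Bakr) − (others' welfare with Bakr) = 442 − 413 = $29.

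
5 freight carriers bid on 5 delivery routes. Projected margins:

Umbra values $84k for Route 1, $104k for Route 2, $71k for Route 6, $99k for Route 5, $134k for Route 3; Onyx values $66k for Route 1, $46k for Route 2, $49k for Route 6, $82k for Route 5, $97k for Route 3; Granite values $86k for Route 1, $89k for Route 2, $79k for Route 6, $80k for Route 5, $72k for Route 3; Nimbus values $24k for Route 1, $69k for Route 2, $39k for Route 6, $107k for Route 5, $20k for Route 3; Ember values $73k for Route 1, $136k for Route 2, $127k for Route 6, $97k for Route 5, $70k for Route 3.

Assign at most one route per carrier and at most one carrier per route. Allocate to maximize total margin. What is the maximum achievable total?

Optimal: Umbra→Route 3 ($134k), Onyx→Route 1 ($66k), Granite→Route 2 ($89k), Nimbus→Route 5 ($107k), Ember→Route 6 ($127k) — total 134+66+89+107+127 = $523k.
Row-greedy (each carrier in turn takes its best remaining route) gives $417k, worse by 106.
Next-best assignment: Umbra→Route 3, Onyx→Route 1, Granite→Route 6, Nimbus→Route 5, Ember→Route 2 = $522k.

Maximum total: $523k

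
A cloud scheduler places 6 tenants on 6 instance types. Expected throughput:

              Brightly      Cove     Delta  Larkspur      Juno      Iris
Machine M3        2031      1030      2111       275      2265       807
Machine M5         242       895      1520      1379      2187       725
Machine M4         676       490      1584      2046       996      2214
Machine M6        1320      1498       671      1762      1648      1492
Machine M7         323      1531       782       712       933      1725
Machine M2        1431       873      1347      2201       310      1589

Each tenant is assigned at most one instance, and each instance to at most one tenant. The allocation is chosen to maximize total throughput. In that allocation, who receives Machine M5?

Juno receives Machine M5.

This is a one-to-one assignment (maximum-weight bipartite matching).
Optimal: Brightly→Machine M6 (1320 ops/s), Cove→Machine M7 (1531 ops/s), Delta→Machine M3 (2111 ops/s), Larkspur→Machine M2 (2201 ops/s), Juno→Machine M5 (2187 ops/s), Iris→Machine M4 (2214 ops/s) — total 1320+1531+2111+2201+2187+2214 = 11564 ops/s.
Column-greedy (each instance in turn goes to its best remaining tenant) gives 10723 ops/s, worse by 841.
Next-best assignment: Brightly→Machine M2, Cove→Machine M7, Delta→Machine M3, Larkspur→Machine M6, Juno→Machine M5, Iris→Machine M4 = 11236 ops/s.
Juno's own top instance is Machine M3 (2265 ops/s), but forcing Juno→Machine M3 and reassigning the rest optimally gives only 11051 ops/s — worse by 513.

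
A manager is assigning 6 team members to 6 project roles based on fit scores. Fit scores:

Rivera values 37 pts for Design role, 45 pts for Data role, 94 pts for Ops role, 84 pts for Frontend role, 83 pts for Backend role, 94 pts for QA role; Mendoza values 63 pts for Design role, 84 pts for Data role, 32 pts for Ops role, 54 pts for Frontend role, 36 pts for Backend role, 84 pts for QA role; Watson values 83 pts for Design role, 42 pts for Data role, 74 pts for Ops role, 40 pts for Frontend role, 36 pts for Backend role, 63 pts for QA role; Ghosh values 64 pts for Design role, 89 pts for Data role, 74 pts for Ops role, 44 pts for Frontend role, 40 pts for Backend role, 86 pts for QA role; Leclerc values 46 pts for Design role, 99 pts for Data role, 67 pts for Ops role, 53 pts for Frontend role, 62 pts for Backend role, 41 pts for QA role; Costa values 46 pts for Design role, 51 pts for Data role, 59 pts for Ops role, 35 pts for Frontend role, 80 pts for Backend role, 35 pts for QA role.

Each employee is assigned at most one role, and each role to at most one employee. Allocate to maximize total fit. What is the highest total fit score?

This is the linear assignment problem.
Optimal: Rivera→Frontend role (84 pts), Mendoza→QA role (84 pts), Watson→Design role (83 pts), Ghosh→Ops role (74 pts), Leclerc→Data role (99 pts), Costa→Backend role (80 pts) — total 84+84+83+74+99+80 = 504 pts.
Next-best assignment: Rivera→Ops role, Mendoza→Frontend role, Watson→Design role, Ghosh→QA role, Leclerc→Data role, Costa→Backend role = 496 pts.

Maximum total: 504 pts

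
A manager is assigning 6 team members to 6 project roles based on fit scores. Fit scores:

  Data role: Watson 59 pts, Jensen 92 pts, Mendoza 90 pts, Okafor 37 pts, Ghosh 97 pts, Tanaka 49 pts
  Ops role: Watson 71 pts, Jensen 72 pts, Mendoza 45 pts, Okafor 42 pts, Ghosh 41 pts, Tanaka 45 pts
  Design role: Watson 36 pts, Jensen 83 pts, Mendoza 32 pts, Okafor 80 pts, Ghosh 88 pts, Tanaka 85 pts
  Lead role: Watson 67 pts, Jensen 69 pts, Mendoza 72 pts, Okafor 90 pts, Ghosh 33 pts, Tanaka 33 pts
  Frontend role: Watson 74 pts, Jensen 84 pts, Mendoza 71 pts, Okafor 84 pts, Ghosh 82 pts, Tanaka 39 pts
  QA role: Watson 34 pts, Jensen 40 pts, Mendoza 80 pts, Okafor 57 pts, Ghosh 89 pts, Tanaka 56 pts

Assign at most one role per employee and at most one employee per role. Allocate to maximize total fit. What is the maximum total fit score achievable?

Optimal: Watson→Ops role (71 pts), Jensen→Frontend role (84 pts), Mendoza→Data role (90 pts), Okafor→Lead role (90 pts), Ghosh→QA role (89 pts), Tanaka→Design role (85 pts) — total 71+84+90+90+89+85 = 509 pts.
Next-best assignment: Watson→Ops role, Jensen→Frontend role, Mendoza→QA role, Okafor→Lead role, Ghosh→Data role, Tanaka→Design role = 507 pts.
Swapping Ghosh↔Jensen (Ghosh→Frontend role 82 pts, Jensen→QA role 40 pts) loses 51.
No other one-to-one assignment exceeds 509 pts.

Max total: 509 pts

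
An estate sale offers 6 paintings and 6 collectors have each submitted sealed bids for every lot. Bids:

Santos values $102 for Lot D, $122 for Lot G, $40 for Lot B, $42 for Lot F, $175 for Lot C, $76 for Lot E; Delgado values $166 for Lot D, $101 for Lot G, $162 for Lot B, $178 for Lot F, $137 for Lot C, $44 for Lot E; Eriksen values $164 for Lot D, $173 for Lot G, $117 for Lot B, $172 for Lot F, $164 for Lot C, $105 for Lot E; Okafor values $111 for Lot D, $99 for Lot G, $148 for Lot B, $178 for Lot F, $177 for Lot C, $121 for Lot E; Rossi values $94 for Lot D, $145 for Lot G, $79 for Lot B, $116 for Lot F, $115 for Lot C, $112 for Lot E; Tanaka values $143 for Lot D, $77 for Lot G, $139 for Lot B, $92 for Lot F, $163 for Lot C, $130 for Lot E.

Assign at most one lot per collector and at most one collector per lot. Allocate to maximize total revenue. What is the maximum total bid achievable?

This is the linear assignment problem.
Optimal: Santos→Lot C ($175), Delgado→Lot B ($162), Eriksen→Lot D ($164), Okafor→Lot F ($178), Rossi→Lot G ($145), Tanaka→Lot E ($130) — total 175+162+164+178+145+130 = $954.
Column-greedy (each lot in turn goes to its best remaining collector) gives $908, worse by 46.
Next-best assignment: Santos→Lot C, Delgado→Lot D, Eriksen→Lot G, Okafor→Lot F, Rossi→Lot E, Tanaka→Lot B = $943.
Checked against all permutations: $954 is optimal.

Max total: $954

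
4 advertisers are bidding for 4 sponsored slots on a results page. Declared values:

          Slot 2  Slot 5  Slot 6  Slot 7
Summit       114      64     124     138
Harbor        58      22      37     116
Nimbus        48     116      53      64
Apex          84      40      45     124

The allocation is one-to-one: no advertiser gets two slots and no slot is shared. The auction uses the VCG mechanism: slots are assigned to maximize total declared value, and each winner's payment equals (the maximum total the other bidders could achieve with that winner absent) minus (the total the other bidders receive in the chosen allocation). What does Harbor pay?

Efficient allocation: Summit→Slot 6 ($124), Harbor→Slot 7 ($116), Nimbus→Slot 5 ($116), Apex→Slot 2 ($84); total welfare W = $440.
Harbor receives Slot 7 at value $116, so the others get W − 116 = $324.
Without Harbor: best allocation of the remaining 3 bidders over all 4 slots is Summit→Slot 6 ($124), Nimbus→Slot 5 ($116), Apex→Slot 7 ($124), total $364.
VCG payment = (others' best without Harbor) − (others' welfare with Harbor) = 364 − 324 = $40.

Harbor pays $40.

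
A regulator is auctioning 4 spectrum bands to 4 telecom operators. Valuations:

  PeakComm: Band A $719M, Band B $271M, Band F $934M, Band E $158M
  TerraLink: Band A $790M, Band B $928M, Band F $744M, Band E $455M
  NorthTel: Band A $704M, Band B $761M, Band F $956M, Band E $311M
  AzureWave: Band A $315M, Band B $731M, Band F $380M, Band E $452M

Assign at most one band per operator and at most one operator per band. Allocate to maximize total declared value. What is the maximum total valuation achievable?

Max total: $3055M

Optimal: PeakComm→Band A ($719M), TerraLink→Band B ($928M), NorthTel→Band F ($956M), AzureWave→Band E ($452M) — total 719+928+956+452 = $3055M.
Checked against all permutations: $3055M is optimal.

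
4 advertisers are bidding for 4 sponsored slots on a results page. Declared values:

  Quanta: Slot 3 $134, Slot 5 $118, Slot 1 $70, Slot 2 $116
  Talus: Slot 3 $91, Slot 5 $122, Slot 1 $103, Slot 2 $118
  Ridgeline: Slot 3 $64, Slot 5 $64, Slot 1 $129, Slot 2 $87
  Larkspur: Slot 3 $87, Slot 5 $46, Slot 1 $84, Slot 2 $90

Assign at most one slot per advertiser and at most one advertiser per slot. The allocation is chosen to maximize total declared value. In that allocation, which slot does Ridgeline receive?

Ridgeline receives Slot 1.

Treat this as an assignment problem: match each advertiser to one slot.
Optimal: Quanta→Slot 3 ($134), Talus→Slot 5 ($122), Ridgeline→Slot 1 ($129), Larkspur→Slot 2 ($90) — total 134+122+129+90 = $475.
Next-best assignment: Quanta→Slot 2, Talus→Slot 5, Ridgeline→Slot 1, Larkspur→Slot 3 = $454.
Swapping Larkspur↔Talus (Larkspur→Slot 5 $46, Talus→Slot 2 $118) loses 48.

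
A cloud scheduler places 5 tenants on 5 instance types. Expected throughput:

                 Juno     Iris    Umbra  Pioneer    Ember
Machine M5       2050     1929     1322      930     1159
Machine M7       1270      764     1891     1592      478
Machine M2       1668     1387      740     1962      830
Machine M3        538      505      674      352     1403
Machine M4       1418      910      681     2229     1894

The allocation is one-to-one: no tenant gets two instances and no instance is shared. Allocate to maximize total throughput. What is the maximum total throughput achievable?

Max total: 9120 ops/s

This is a one-to-one assignment (maximum-weight bipartite matching).
Optimal: Juno→Machine M2 (1668 ops/s), Iris→Machine M5 (1929 ops/s), Umbra→Machine M7 (1891 ops/s), Pioneer→Machine M4 (2229 ops/s), Ember→Machine M3 (1403 ops/s) — total 1668+1929+1891+2229+1403 = 9120 ops/s.
Swapping Juno↔Ember (Juno→Machine M3 538 ops/s, Ember→Machine M2 830 ops/s) loses 1703.
Every other assignment is strictly worse.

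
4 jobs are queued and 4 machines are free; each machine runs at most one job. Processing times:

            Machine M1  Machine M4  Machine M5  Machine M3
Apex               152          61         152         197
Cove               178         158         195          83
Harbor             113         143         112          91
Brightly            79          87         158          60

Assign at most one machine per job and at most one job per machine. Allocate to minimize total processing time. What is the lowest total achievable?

Optimal: Apex→Machine M4 (61 min), Cove→Machine M3 (83 min), Harbor→Machine M5 (112 min), Brightly→Machine M1 (79 min) — total 61+83+112+79 = 335 min.
Min-entry greedy (repeatedly take the single cheapest remaining cell) gives 411 min, worse by 76.

Min total: 335 min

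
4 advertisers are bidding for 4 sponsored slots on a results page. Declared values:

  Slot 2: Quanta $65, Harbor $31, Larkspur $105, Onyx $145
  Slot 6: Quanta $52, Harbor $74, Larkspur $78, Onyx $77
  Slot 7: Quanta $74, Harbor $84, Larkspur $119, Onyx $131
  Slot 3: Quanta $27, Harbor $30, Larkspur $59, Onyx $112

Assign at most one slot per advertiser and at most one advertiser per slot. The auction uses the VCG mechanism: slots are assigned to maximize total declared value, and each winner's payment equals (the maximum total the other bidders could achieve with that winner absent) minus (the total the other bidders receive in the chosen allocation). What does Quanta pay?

Quanta pays $33.

Efficient allocation: Quanta→Slot 2 ($65), Harbor→Slot 6 ($74), Larkspur→Slot 7 ($119), Onyx→Slot 3 ($112); total welfare W = $370.
Quanta receives Slot 2 at value $65, so the others get W − 65 = $305.
Without Quanta: best allocation of the remaining 3 bidders over all 4 slots is Harbor→Slot 6 ($74), Larkspur→Slot 7 ($119), Onyx→Slot 2 ($145), total $338.
VCG payment = (others' best without Quanta) − (others' welfare with Quanta) = 338 − 305 = $33.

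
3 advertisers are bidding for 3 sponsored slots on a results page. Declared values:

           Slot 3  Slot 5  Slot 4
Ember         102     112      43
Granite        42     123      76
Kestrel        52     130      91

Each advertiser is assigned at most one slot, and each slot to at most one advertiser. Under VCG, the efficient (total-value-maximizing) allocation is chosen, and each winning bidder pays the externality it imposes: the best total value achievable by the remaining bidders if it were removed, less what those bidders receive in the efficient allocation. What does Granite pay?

Granite pays $39.

Efficient allocation: Ember→Slot 3 ($102), Granite→Slot 5 ($123), Kestrel→Slot 4 ($91); total welfare W = $316.
Granite receives Slot 5 at value $123, so the others get W − 123 = $193.
Without Granite: best allocation of the remaining 2 bidders over all 3 slots is Ember→Slot 3 ($102), Kestrel→Slot 5 ($130), total $232.
VCG payment = (others' best without Granite) − (others' welfare with Granite) = 232 − 193 = $39.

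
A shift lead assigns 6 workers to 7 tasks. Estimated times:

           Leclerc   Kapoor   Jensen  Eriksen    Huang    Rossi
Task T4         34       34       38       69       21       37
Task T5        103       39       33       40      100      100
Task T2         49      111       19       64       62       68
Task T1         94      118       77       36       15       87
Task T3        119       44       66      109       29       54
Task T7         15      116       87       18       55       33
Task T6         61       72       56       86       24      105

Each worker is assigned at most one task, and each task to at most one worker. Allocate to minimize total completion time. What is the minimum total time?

Minimum total: 170 min

This is the linear assignment problem.
Optimal: Leclerc→Task T7 (15 min), Kapoor→Task T5 (39 min), Jensen→Task T2 (19 min), Eriksen→Task T1 (36 min), Huang→Task T6 (24 min), Rossi→Task T4 (37 min) — total 15+39+19+36+24+37 = 170 min.
Checked against all permutations: 170 min is optimal.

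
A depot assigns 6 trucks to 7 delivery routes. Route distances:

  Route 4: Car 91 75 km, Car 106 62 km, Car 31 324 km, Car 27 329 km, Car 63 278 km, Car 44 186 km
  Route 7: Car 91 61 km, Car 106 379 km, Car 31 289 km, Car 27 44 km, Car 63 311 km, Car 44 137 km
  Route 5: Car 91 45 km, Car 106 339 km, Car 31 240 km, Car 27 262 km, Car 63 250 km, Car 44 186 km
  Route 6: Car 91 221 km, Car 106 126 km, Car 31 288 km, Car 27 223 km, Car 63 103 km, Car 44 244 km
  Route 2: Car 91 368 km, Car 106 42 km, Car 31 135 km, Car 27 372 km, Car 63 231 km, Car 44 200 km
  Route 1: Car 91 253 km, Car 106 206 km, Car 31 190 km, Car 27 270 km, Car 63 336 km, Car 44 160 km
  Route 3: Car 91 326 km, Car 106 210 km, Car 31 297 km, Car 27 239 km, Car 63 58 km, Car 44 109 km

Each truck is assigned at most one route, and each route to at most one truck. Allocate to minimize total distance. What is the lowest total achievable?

This is the linear assignment problem.
Optimal: Car 91→Route 5 (45 km), Car 106→Route 4 (62 km), Car 31→Route 2 (135 km), Car 27→Route 7 (44 km), Car 63→Route 6 (103 km), Car 44→Route 3 (109 km) — total 45+62+135+44+103+109 = 498 km.
Min-entry greedy (repeatedly take the single cheapest remaining cell) gives 637 km, worse by 139.

Minimum total: 498 km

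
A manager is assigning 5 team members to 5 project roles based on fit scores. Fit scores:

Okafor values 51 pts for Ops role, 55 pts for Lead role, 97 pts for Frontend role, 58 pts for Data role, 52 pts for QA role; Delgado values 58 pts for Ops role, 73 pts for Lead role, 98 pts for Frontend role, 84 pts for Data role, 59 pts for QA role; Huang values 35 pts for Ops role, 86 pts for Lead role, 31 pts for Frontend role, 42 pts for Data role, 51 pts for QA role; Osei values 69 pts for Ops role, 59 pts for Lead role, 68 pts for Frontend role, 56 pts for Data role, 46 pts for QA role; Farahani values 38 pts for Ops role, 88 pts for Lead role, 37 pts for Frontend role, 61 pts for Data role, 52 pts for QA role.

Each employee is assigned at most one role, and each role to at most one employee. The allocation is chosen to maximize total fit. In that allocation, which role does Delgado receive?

Delgado receives Data role.

Optimal: Okafor→Frontend role (97 pts), Delgado→Data role (84 pts), Huang→QA role (51 pts), Osei→Ops role (69 pts), Farahani→Lead role (88 pts) — total 97+84+51+69+88 = 389 pts.
Max-entry greedy (repeatedly take the single best remaining cell) gives 364 pts, worse by 25.
Checked against all permutations: 389 pts is optimal.
Delgado's own top role is Frontend role (98 pts), but forcing Delgado→Frontend role and reassigning the rest optimally gives only 366 pts — worse by 23.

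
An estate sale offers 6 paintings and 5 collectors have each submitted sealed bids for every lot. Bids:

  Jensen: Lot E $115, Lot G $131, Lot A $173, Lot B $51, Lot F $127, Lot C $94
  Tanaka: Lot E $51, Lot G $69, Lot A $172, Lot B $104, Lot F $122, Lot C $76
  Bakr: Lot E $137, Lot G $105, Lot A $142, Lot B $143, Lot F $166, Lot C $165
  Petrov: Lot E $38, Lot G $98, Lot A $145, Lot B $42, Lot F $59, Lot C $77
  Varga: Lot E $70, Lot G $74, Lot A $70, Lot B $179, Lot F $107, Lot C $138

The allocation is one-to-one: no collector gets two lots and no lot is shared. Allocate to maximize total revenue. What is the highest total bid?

Optimal: Jensen→Lot G ($131), Tanaka→Lot F ($122), Bakr→Lot C ($165), Petrov→Lot A ($145), Varga→Lot B ($179) — total 131+122+165+145+179 = $742.
Row-greedy (each collector in turn takes its best remaining lot) gives $737, worse by 5.
Next-best assignment: Jensen→Lot F, Tanaka→Lot A, Bakr→Lot C, Petrov→Lot G, Varga→Lot B = $741.
No other one-to-one assignment exceeds $742.

Max total: $742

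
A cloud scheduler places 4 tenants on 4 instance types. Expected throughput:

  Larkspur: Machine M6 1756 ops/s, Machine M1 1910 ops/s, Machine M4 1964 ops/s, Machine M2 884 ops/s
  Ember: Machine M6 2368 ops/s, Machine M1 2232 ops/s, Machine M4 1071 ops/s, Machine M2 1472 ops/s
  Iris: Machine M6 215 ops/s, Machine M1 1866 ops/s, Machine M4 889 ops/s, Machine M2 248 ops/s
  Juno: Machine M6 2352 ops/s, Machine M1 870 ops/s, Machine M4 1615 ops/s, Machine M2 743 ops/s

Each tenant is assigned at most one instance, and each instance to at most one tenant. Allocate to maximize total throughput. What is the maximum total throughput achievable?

Max total: 7654 ops/s

This is a one-to-one assignment (maximum-weight bipartite matching).
Optimal: Larkspur→Machine M4 (1964 ops/s), Ember→Machine M2 (1472 ops/s), Iris→Machine M1 (1866 ops/s), Juno→Machine M6 (2352 ops/s) — total 1964+1472+1866+2352 = 7654 ops/s.
Row-greedy (each tenant in turn takes its best remaining instance) gives 6941 ops/s, worse by 713.
Next-best assignment: Larkspur→Machine M4, Ember→Machine M6, Iris→Machine M1, Juno→Machine M2 = 6941 ops/s.
Checked against all permutations: 7654 ops/s is optimal.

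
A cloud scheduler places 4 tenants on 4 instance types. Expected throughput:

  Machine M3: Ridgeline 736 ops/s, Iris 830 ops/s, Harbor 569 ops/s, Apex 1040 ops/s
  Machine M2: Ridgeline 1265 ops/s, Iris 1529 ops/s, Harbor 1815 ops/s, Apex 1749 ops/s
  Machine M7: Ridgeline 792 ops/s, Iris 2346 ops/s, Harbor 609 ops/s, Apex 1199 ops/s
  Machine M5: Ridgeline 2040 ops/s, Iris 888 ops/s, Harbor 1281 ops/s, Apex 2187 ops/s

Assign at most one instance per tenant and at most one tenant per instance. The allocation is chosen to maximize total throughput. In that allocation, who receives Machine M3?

Apex receives Machine M3.

This is a one-to-one assignment (maximum-weight bipartite matching).
Optimal: Ridgeline→Machine M5 (2040 ops/s), Iris→Machine M7 (2346 ops/s), Harbor→Machine M2 (1815 ops/s), Apex→Machine M3 (1040 ops/s) — total 2040+2346+1815+1040 = 7241 ops/s.
Max-entry greedy (repeatedly take the single best remaining cell) gives 7084 ops/s, worse by 157.
Swapping Apex↔Iris (Apex→Machine M7 1199 ops/s, Iris→Machine M3 830 ops/s) loses 1357.
No other one-to-one assignment exceeds 7241 ops/s.
Apex's own top instance is Machine M5 (2187 ops/s), but forcing Apex→Machine M5 and reassigning the rest optimally gives only 7084 ops/s — worse by 157.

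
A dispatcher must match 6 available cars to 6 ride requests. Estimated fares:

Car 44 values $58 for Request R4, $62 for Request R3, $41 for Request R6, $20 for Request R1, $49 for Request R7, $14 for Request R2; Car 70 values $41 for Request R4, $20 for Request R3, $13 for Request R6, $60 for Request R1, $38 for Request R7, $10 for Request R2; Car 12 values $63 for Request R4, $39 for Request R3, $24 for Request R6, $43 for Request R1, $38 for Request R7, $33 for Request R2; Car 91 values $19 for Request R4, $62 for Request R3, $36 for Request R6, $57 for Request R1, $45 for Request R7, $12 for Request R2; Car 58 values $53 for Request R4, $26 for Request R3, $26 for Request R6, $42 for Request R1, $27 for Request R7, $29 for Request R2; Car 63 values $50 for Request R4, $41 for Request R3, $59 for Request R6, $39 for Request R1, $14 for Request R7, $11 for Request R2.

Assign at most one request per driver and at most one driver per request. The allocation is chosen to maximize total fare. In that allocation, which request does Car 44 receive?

This is the linear assignment problem.
Optimal: Car 44→Request R7 ($49), Car 70→Request R1 ($60), Car 12→Request R4 ($63), Car 91→Request R3 ($62), Car 58→Request R2 ($29), Car 63→Request R6 ($59) — total 49+60+63+62+29+59 = $322.
Max-entry greedy (repeatedly take the single best remaining cell) gives $318, worse by 4.
Every other assignment is strictly worse.
Car 44's own top request is Request R3 ($62), but forcing Car 44→Request R3 and reassigning the rest optimally gives only $318 — worse by 4.

Car 44 receives Request R7.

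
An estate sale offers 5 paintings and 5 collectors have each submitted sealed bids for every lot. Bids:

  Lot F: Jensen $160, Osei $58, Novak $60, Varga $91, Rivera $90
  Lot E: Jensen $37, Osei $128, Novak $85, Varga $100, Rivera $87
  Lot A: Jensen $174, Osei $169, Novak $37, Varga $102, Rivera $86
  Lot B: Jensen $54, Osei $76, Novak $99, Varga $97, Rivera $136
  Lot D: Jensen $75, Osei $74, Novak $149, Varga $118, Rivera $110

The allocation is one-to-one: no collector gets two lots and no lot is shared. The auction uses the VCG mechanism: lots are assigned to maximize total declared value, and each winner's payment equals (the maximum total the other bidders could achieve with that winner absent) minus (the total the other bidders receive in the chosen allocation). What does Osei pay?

Osei pays $14.

Efficient allocation: Jensen→Lot F ($160), Osei→Lot A ($169), Novak→Lot D ($149), Varga→Lot E ($100), Rivera→Lot B ($136); total welfare W = $714.
Osei receives Lot A at value $169, so the others get W − 169 = $545.
Without Osei: best allocation of the remaining 4 bidders over all 5 lots is Jensen→Lot A ($174), Novak→Lot D ($149), Varga→Lot E ($100), Rivera→Lot B ($136), total $559.
VCG payment = (others' best without Osei) − (others' welfare with Osei) = 559 − 545 = $14.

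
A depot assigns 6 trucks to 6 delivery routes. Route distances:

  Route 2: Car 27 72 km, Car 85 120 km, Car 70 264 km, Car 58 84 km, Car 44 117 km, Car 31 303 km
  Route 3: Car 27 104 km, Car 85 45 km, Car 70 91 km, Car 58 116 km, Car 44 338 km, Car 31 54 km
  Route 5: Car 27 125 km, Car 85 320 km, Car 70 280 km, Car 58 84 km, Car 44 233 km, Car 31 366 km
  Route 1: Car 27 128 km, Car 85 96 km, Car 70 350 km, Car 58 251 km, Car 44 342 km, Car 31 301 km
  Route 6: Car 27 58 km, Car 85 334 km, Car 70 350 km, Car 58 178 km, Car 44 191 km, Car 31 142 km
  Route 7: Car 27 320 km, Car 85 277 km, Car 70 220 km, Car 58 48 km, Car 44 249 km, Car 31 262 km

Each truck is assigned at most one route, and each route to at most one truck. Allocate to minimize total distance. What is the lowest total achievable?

Treat this as an assignment problem: match each truck to one route.
Optimal: Car 27→Route 5 (125 km), Car 85→Route 1 (96 km), Car 70→Route 3 (91 km), Car 58→Route 7 (48 km), Car 44→Route 2 (117 km), Car 31→Route 6 (142 km) — total 125+96+91+48+117+142 = 619 km.
Column-greedy (each route in turn goes to its cheapest remaining truck) gives 913 km, worse by 294.
Swapping Car 58↔Car 85 (Car 58→Route 1 251 km, Car 85→Route 7 277 km) adds 384.

Minimum total: 619 km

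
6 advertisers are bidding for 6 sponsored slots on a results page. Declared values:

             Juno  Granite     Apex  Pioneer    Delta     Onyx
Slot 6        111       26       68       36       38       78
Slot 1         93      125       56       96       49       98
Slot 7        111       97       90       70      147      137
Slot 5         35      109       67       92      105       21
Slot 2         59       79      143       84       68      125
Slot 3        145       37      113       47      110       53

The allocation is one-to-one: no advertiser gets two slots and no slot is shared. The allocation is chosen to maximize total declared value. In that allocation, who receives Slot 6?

Onyx receives Slot 6.

Optimal: Juno→Slot 3 ($145), Granite→Slot 1 ($125), Apex→Slot 2 ($143), Pioneer→Slot 5 ($92), Delta→Slot 7 ($147), Onyx→Slot 6 ($78) — total 145+125+143+92+147+78 = $730.
Column-greedy (each slot in turn goes to its best remaining advertiser) gives $671, worse by 59.
Onyx's own top slot is Slot 7 ($137), but forcing Onyx→Slot 7 and reassigning the rest optimally gives only $718 — worse by 12.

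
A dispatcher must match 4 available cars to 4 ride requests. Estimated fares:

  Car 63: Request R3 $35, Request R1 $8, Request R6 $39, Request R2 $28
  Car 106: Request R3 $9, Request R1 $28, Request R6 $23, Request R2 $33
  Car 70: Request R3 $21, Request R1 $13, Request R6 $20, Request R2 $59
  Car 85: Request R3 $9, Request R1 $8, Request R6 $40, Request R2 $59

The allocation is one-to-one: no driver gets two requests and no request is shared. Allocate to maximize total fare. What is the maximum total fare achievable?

Max total: $162

Optimal: Car 63→Request R3 ($35), Car 106→Request R1 ($28), Car 70→Request R2 ($59), Car 85→Request R6 ($40) — total 35+28+59+40 = $162.
Row-greedy (each driver in turn takes its best remaining request) gives $101, worse by 61.
Next-best assignment: Car 63→Request R6, Car 106→Request R1, Car 70→Request R3, Car 85→Request R2 = $147.
Swapping Car 106↔Car 63 (Car 106→Request R3 $9, Car 63→Request R1 $8) loses 46.
Checked against all permutations: $162 is optimal.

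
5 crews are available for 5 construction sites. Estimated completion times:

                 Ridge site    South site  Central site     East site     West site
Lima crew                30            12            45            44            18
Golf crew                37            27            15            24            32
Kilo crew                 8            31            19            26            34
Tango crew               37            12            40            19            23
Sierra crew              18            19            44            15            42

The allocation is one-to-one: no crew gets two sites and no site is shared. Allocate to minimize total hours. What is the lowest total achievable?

Treat this as an assignment problem: match each crew to one site.
Optimal: Lima crew→West site (18 hours), Golf crew→Central site (15 hours), Kilo crew→Ridge site (8 hours), Tango crew→South site (12 hours), Sierra crew→East site (15 hours) — total 18+15+8+12+15 = 68 hours.
Row-greedy (each crew in turn takes its cheapest remaining site) gives 96 hours, worse by 28.
Next-best assignment: Lima crew→South site, Golf crew→Central site, Kilo crew→Ridge site, Tango crew→West site, Sierra crew→East site = 73 hours.

Min total: 68 hours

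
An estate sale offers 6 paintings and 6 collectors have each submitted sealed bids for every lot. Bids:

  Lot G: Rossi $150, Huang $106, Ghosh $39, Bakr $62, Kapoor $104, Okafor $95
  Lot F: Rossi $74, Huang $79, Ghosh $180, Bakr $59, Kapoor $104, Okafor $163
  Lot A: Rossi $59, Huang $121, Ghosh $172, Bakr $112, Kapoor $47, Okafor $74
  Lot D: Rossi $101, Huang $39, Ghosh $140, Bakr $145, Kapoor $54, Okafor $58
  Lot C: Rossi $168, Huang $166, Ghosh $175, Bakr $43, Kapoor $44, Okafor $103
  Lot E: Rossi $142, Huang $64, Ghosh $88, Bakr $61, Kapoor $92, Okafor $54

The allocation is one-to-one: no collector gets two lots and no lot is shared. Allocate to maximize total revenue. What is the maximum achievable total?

Max total: $892

Optimal: Rossi→Lot E ($142), Huang→Lot C ($166), Ghosh→Lot A ($172), Bakr→Lot D ($145), Kapoor→Lot G ($104), Okafor→Lot F ($163) — total 142+166+172+145+104+163 = $892.
Max-entry greedy (repeatedly take the single best remaining cell) gives $772, worse by 120.
Swapping Rossi↔Bakr (Rossi→Lot D $101, Bakr→Lot E $61) loses 125.
Checked against all permutations: $892 is optimal.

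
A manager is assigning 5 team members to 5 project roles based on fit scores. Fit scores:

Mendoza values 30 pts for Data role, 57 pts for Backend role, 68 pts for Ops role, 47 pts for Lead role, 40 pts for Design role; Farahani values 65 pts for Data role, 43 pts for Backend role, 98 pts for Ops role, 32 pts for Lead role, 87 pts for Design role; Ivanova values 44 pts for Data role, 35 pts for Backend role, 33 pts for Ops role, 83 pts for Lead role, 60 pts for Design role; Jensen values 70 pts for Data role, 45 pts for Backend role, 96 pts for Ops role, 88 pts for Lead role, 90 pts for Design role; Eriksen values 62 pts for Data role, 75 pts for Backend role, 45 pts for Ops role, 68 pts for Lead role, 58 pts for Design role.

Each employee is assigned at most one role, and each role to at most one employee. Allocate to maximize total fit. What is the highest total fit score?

Optimal: Mendoza→Backend role (57 pts), Farahani→Ops role (98 pts), Ivanova→Lead role (83 pts), Jensen→Design role (90 pts), Eriksen→Data role (62 pts) — total 57+98+83+90+62 = 390 pts.
Next-best assignment: Mendoza→Backend role, Farahani→Design role, Ivanova→Lead role, Jensen→Ops role, Eriksen→Data role = 385 pts.
No other one-to-one assignment exceeds 390 pts.

Maximum total: 390 pts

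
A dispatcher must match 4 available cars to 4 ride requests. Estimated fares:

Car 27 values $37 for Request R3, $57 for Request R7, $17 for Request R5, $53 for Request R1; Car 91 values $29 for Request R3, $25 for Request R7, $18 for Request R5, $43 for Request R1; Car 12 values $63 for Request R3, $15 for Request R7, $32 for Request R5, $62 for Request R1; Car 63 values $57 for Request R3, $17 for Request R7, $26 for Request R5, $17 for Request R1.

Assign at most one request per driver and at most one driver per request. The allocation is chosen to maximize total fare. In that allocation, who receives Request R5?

This is the linear assignment problem.
Optimal: Car 27→Request R7 ($57), Car 91→Request R5 ($18), Car 12→Request R1 ($62), Car 63→Request R3 ($57) — total 57+18+62+57 = $194.
Max-entry greedy (repeatedly take the single best remaining cell) gives $189, worse by 5.
Next-best assignment: Car 27→Request R7, Car 91→Request R1, Car 12→Request R3, Car 63→Request R5 = $189.
Car 91's own top request is Request R1 ($43), but forcing Car 91→Request R1 and reassigning the rest optimally gives only $189 — worse by 5.

Car 91 receives Request R5.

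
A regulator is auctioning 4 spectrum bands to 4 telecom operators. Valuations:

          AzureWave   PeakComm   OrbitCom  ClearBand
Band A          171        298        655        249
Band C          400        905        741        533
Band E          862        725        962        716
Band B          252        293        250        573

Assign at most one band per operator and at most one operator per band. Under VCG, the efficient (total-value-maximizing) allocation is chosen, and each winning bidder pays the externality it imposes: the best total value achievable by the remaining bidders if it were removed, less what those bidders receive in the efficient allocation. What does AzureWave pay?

AzureWave pays $307M.

Efficient allocation: AzureWave→Band E ($862M), PeakComm→Band C ($905M), OrbitCom→Band A ($655M), ClearBand→Band B ($573M); total welfare W = $2995M.
AzureWave receives Band E at value $862M, so the others get W − 862 = $2133M.
Without AzureWave: best allocation of the remaining 3 bidders over all 4 bands is PeakComm→Band C ($905M), OrbitCom→Band E ($962M), ClearBand→Band B ($573M), total $2440M.
VCG payment = (others' best without AzureWave) − (others' welfare with AzureWave) = 2440 − 2133 = $307M.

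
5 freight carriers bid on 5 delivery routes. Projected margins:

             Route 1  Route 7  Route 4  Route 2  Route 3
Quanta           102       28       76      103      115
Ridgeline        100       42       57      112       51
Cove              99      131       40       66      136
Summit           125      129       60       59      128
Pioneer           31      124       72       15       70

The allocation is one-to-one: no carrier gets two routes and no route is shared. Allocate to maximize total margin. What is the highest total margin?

This is the linear assignment problem.
Optimal: Quanta→Route 4 ($76k), Ridgeline→Route 2 ($112k), Cove→Route 3 ($136k), Summit→Route 1 ($125k), Pioneer→Route 7 ($124k) — total 76+112+136+125+124 = $573k.
Max-entry greedy (repeatedly take the single best remaining cell) gives $551k, worse by 22.
Next-best assignment: Quanta→Route 3, Ridgeline→Route 2, Cove→Route 7, Summit→Route 1, Pioneer→Route 4 = $555k.
Swapping Quanta↔Ridgeline (Quanta→Route 2 $103k, Ridgeline→Route 4 $57k) loses 28.

Maximum total: $573k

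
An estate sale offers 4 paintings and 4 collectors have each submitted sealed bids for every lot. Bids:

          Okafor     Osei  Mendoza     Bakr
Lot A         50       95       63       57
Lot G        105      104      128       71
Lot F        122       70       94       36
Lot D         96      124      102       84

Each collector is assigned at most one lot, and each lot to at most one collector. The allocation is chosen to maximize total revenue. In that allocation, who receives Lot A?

Optimal: Okafor→Lot F ($122), Osei→Lot D ($124), Mendoza→Lot G ($128), Bakr→Lot A ($57) — total 122+124+128+57 = $431.
Column-greedy (each lot in turn goes to its best remaining collector) gives $429, worse by 2.
Checked against all permutations: $431 is optimal.
Bakr's own top lot is Lot D ($84), but forcing Bakr→Lot D and reassigning the rest optimally gives only $429 — worse by 2.

Bakr receives Lot A.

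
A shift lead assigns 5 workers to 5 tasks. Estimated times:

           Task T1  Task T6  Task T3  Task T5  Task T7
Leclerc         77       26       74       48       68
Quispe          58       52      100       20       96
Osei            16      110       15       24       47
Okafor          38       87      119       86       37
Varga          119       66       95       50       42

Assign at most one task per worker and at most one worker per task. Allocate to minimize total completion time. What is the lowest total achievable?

Optimal: Leclerc→Task T6 (26 min), Quispe→Task T5 (20 min), Osei→Task T3 (15 min), Okafor→Task T1 (38 min), Varga→Task T7 (42 min) — total 26+20+15+38+42 = 141 min.
Row-greedy (each worker in turn takes its cheapest remaining task) gives 217 min, worse by 76.
Next-best assignment: Leclerc→Task T6, Quispe→Task T1, Osei→Task T3, Okafor→Task T7, Varga→Task T5 = 186 min.
Every other assignment is strictly worse.

Min total: 141 min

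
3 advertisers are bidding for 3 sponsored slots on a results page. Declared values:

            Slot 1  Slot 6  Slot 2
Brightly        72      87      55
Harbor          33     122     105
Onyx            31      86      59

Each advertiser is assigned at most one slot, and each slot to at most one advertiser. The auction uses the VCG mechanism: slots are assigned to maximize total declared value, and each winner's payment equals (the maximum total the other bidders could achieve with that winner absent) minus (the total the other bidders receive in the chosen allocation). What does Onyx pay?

Efficient allocation: Brightly→Slot 1 ($72), Harbor→Slot 2 ($105), Onyx→Slot 6 ($86); total welfare W = $263.
Onyx receives Slot 6 at value $86, so the others get W − 86 = $177.
Without Onyx: best allocation of the remaining 2 bidders over all 3 slots is Brightly→Slot 1 ($72), Harbor→Slot 6 ($122), total $194.
VCG payment = (others' best without Onyx) − (others' welfare with Onyx) = 194 − 177 = $17.

Onyx pays $17.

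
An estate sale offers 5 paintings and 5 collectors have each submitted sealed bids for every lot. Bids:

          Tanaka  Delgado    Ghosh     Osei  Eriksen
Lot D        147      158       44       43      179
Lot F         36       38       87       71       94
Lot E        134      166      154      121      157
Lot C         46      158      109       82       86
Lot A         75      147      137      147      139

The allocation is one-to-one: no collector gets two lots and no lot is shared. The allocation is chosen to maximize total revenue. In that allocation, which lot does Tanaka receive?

Optimal: Tanaka→Lot E ($134), Delgado→Lot C ($158), Ghosh→Lot F ($87), Osei→Lot A ($147), Eriksen→Lot D ($179) — total 134+158+87+147+179 = $705.
Column-greedy (each lot in turn goes to its best remaining collector) gives $589, worse by 116.
Swapping Osei↔Ghosh (Osei→Lot F $71, Ghosh→Lot A $137) loses 26.
Tanaka's own top lot is Lot D ($147), but forcing Tanaka→Lot D and reassigning the rest optimally gives only $700 — worse by 5.

Tanaka receives Lot E.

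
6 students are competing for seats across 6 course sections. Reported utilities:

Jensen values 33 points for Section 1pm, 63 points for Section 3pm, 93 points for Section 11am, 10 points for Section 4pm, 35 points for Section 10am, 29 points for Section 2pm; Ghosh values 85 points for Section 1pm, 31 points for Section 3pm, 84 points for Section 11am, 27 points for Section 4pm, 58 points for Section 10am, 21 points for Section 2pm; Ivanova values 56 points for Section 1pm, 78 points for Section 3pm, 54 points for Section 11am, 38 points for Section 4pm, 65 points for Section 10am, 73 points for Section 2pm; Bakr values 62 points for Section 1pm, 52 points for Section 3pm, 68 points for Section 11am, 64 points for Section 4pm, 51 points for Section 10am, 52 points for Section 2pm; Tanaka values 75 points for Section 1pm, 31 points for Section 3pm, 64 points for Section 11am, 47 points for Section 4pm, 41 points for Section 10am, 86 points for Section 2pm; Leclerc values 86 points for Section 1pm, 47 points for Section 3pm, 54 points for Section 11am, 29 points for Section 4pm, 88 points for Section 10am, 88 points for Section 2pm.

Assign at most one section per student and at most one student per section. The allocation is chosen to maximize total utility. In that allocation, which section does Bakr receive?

Bakr receives Section 4pm.

Optimal: Jensen→Section 11am (93 points), Ghosh→Section 1pm (85 points), Ivanova→Section 3pm (78 points), Bakr→Section 4pm (64 points), Tanaka→Section 2pm (86 points), Leclerc→Section 10am (88 points) — total 93+85+78+64+86+88 = 494 points.
Bakr's own top section is Section 11am (68 points), but forcing Bakr→Section 11am and reassigning the rest optimally gives only 428 points — worse by 66.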